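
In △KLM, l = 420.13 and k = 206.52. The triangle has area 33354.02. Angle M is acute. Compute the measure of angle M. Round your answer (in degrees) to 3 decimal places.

From area = ½·k·l·sin M, we get sin M = 2·area/(k·l) ≈ 0.76883.
Taking the acute solution, ∠M ≈ 50.25°.

50.249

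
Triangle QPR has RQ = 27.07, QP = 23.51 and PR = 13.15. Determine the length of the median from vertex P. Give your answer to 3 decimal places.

13.402

Median from P: ½√(2·QP² + 2·PR² − RQ²) ≈ 13.402.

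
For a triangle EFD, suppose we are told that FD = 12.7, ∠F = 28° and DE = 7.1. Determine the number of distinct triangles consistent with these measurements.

FD·sin F = 12.7·sin(28°) ≈ 5.962.
Since FD sin F < DE < FD (5.962 < 7.1 < 12.7), two triangles exist.

2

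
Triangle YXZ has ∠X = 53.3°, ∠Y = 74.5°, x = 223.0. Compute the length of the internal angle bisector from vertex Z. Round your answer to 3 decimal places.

218.620

The third angle is ∠Z = 180° − ∠Y − ∠X = 52.20°.
Law of sines: y = x·sin Y/sin X ≈ 268.02.
Law of sines: z = x·sin Z/sin X ≈ 219.77.
The bisector from Z has length 2·y·x·cos(∠Z/2)/(y+x) ≈ 218.62.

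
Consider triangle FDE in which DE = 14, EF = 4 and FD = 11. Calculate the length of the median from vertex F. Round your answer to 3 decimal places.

Median from F: ½√(2·EF² + 2·FD² − DE²) ≈ 4.4159.

4.416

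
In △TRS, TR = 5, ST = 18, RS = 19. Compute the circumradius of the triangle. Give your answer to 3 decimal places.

9.521

By the law of cosines, cos T = (ST² + TR² − RS²) / (2·ST·TR) ≈ -0.06667, so ∠T ≈ 93.82°.
Circumradius = RS/(2 sin T) ≈ 9.5212.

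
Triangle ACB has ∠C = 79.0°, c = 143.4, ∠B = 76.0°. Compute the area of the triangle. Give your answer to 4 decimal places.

The third angle is ∠A = 180° − ∠C − ∠B = 25.00°.
Law of sines: a = c·sin A/sin C ≈ 61.738.
Law of sines: b = c·sin B/sin C ≈ 141.74.
Area = ½·c·a·sin B ≈ 4295.1.

4295.1082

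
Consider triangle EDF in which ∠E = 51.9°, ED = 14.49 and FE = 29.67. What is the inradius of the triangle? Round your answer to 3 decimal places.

r ≈ 4.989

By the law of cosines, DF² = FE² + ED² − 2·FE·ED·cos E = 559.72, so DF ≈ 23.658.
Area = ½·FE·ED·sin E ≈ 169.16.
Semiperimeter s = (23.658+29.67+14.49)/2 = 33.909.
Inradius = area/s = 169.16/33.909 ≈ 4.9886.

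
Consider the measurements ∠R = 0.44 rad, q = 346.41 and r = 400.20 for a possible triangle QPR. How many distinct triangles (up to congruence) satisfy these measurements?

1

q·sin R = 346.41·sin(0.44 rad) ≈ 147.5.
Since r ≥ q, exactly one triangle exists.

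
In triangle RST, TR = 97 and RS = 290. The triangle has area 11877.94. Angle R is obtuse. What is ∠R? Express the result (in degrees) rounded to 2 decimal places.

∠R ≈ 122.38°

From area = ½·TR·RS·sin R, we get sin R = 2·area/(TR·RS) ≈ 0.84450.
Taking the obtuse solution, ∠R ≈ 122.38°.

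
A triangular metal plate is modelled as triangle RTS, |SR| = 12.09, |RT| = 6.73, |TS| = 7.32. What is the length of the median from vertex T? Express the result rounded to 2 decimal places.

m_T ≈ 3.59

Median from T: ½√(2·|RT|² + 2·|TS|² − |SR|²) ≈ 3.591.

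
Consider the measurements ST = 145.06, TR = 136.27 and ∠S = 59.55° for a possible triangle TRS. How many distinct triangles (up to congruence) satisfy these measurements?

2

ST·sin S = 145.06·sin(59.55°) ≈ 125.1.
Since ST sin S < TR < ST (125.1 < 136.27 < 145.06), two triangles exist.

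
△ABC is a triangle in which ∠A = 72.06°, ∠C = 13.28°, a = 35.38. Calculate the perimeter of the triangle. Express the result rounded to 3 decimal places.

The third angle is ∠B = 180° − ∠C − ∠A = 94.66°.
Law of sines: b = a·sin B/sin A ≈ 37.065.
Law of sines: c = a·sin C/sin A ≈ 8.5425.
Semiperimeter s = (35.38+37.065+8.5425)/2 = 40.494.
Perimeter = 35.38 + 37.065 + 8.5425 = 80.988.

80.988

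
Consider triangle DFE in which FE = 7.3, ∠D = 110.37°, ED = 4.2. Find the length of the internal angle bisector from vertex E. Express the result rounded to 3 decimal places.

Law of sines: sin F = ED·sin D/FE ≈ 0.53936.
Since FE ≥ ED, only the acute value applies: ∠F ≈ 32.64°.
Then ∠E = 180° − ∠D − ∠F ≈ 36.99°.
Law of sines gives DF = FE·sin E/sin D ≈ 4.6852.
The bisector from E has length 2·FE·ED·cos(∠E/2)/(FE+ED) ≈ 5.0568.

t_E ≈ 5.057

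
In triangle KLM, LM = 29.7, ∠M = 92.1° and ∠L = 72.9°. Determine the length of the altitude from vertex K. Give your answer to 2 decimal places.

h_K ≈ 109.61

The third angle is ∠K = 180° − ∠L − ∠M = 15.00°.
Law of sines: MK = LM·sin L/sin K ≈ 109.68.
Law of sines: KL = LM·sin M/sin K ≈ 114.67.
Area = ½·LM·MK·sin M ≈ 1627.6.
The altitude from K has length 2·area/LM ≈ 109.61.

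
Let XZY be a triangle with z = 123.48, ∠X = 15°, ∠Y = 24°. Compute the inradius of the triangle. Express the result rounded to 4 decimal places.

10.0387

The third angle is ∠Z = 180° − ∠Y − ∠X = 141.00°.
Law of sines: x = z·sin X/sin Z ≈ 50.783.
Law of sines: y = z·sin Y/sin Z ≈ 79.806.
Area = ½·z·x·sin Y ≈ 1275.3.
Semiperimeter s = (50.783+123.48+79.806)/2 = 127.03.
Inradius = area/s = 1275.3/127.03 ≈ 10.039.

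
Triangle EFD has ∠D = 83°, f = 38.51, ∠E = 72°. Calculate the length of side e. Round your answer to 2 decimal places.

The third angle is ∠F = 180° − ∠D − ∠E = 25.00°.
Law of sines: e = f·sin E/sin F ≈ 86.663.

86.66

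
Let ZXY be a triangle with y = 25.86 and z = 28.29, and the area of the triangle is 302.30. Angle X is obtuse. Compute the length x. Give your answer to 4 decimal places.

47.8840

From area = ½·y·z·sin X, we get sin X = 2·area/(y·z) ≈ 0.82643.
Taking the obtuse solution, ∠X ≈ 124.27°.
Law of cosines then gives x ≈ 47.884.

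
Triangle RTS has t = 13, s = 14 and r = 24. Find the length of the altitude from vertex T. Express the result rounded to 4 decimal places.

Semiperimeter p = (24 + 13 + 14)/2 = 25.5.
Heron's formula: area = √(25.5·1.5·12.5·11.5) ≈ 74.151.
The altitude from T has length 2·area/t ≈ 11.408.

11.4079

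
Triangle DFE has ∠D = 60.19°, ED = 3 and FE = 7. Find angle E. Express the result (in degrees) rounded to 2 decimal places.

Law of sines: sin F = ED·sin D/FE ≈ 0.37186.
Since FE ≥ ED, only the acute value applies: ∠F ≈ 21.83°.
Then ∠E = 180° − ∠D − ∠F ≈ 97.98°.

97.98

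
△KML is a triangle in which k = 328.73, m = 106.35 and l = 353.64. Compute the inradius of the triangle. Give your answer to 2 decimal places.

Semiperimeter s = (328.73 + 106.35 + 353.64)/2 = 394.36.
Heron's formula: area = √(394.36·65.63·288.01·40.72) ≈ 17422.
Inradius = area/s = 17422/394.36 ≈ 44.179.

r ≈ 44.18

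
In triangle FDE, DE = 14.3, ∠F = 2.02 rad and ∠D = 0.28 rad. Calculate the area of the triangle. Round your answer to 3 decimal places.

The third angle is ∠E = π − ∠F − ∠D = 0.842 rad.
Law of sines: EF = DE·sin D/sin F ≈ 4.3871.
Law of sines: FD = DE·sin E/sin F ≈ 11.838.
Area = ½·DE·EF·sin E ≈ 23.391.

23.391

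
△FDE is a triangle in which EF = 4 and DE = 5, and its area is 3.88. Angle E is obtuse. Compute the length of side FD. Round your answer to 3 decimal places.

From area = ½·DE·EF·sin E, we get sin E = 2·area/(DE·EF) ≈ 0.38800.
Taking the obtuse solution, ∠E ≈ 157.17°.
Law of cosines then gives FD ≈ 8.8242.

8.824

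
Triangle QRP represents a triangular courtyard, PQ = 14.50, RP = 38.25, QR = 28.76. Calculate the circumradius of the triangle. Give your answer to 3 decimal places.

By the law of cosines, cos Q = (PQ² + QR² − RP²) / (2·PQ·QR) ≈ -0.51038, so ∠Q ≈ 2.106 rad.
Circumradius = RP/(2 sin Q) ≈ 22.24.

22.240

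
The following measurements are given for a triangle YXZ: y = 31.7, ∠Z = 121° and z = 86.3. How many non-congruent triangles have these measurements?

y·sin Z = 31.7·sin(121°) ≈ 27.17.
Since ∠Z is not acute, a triangle exists only if z > y; here z > y, so there is exactly one triangle.

1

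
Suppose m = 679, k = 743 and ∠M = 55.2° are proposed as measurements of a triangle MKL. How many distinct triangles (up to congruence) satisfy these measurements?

2

k·sin M = 743·sin(55.2°) ≈ 610.1.
Since k sin M < m < k (610.1 < 679 < 743), two triangles exist.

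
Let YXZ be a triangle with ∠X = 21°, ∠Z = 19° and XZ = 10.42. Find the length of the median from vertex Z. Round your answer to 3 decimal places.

The third angle is ∠Y = 180° − ∠X − ∠Z = 140.00°.
Law of sines: ZY = XZ·sin X/sin Y ≈ 5.8094.
Law of sines: YX = XZ·sin Z/sin Y ≈ 5.2777.
Median from Z: ½√(2·XZ² + 2·ZY² − YX²) ≈ 8.0124.

8.012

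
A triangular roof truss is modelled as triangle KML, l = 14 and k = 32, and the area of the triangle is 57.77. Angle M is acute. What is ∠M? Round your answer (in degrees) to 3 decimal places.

From area = ½·l·k·sin M, we get sin M = 2·area/(l·k) ≈ 0.25790.
Taking the acute solution, ∠M ≈ 14.95°.

14.946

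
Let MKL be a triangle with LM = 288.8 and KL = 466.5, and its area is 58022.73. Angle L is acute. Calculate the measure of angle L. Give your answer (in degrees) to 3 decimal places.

59.468

From area = ½·KL·LM·sin L, we get sin L = 2·area/(KL·LM) ≈ 0.86135.
Taking the acute solution, ∠L ≈ 59.47°.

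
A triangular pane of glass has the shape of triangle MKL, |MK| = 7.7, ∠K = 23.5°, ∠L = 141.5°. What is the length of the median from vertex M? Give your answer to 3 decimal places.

The third angle is ∠M = 180° − ∠K − ∠L = 15.00°.
Law of sines: |KL| = |MK|·sin M/sin L ≈ 3.2014.
Law of sines: |LM| = |MK|·sin K/sin L ≈ 4.9322.
Median from M: ½√(2·|LM|² + 2·|MK|² − |KL|²) ≈ 6.2647.

6.265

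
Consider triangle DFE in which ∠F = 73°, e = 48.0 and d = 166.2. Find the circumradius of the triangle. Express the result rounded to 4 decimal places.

83.1006

By the law of cosines, f² = e² + d² − 2·e·d·cos F = 25262, so f ≈ 158.94.
Area = ½·e·d·sin F ≈ 3814.5.
Circumradius = f/(2 sin F) ≈ 83.101.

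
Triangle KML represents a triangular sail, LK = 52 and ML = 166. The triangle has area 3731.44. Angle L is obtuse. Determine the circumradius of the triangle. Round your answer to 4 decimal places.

R ≈ 114.1166

From area = ½·ML·LK·sin L, we get sin L = 2·area/(ML·LK) ≈ 0.86456.
Taking the obtuse solution, ∠L ≈ 120.17°.
Law of cosines then gives KM ≈ 197.32.
Circumradius = KM/(2 sin L) ≈ 114.12.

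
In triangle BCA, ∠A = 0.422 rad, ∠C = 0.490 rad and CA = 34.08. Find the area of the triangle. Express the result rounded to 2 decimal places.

The third angle is ∠B = π − ∠C − ∠A = 2.230 rad.
Law of sines: AB = CA·sin C/sin B ≈ 20.284.
Law of sines: BC = CA·sin A/sin B ≈ 17.653.
Area = ½·CA·AB·sin A ≈ 141.57.

141.57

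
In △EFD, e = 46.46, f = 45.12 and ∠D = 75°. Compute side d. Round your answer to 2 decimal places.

55.76

By the law of cosines, d² = e² + f² − 2·e·f·cos D = 3109.2, so d ≈ 55.761.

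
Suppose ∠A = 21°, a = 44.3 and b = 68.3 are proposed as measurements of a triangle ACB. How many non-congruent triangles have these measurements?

2

b·sin A = 68.3·sin(21°) ≈ 24.48.
Since b sin A < a < b (24.48 < 44.3 < 68.3), two triangles exist.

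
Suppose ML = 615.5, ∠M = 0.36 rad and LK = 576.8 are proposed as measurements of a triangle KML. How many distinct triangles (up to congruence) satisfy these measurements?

2

ML·sin M = 615.5·sin(0.36 rad) ≈ 216.8.
Since ML sin M < LK < ML (216.8 < 576.8 < 615.5), two triangles exist.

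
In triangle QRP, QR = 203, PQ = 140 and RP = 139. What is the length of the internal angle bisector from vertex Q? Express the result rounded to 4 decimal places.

By the law of cosines, cos Q = (PQ² + QR² − RP²) / (2·PQ·QR) ≈ 0.72991, so ∠Q ≈ 43.12°.
The bisector from Q has length 2·PQ·QR·cos(∠Q/2)/(PQ+QR) ≈ 154.12.

t_Q ≈ 154.1191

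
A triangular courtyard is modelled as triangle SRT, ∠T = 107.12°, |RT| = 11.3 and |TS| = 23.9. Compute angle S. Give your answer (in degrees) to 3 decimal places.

∠S ≈ 21.636°

By the law of cosines, |SR|² = |RT|² + |TS|² − 2·|RT|·|TS|·cos T = 857.9, so |SR| ≈ 29.29.
Law of cosines again: cos S = (|TS|² + |SR|² − |RT|²)/(2·|TS|·|SR|) ≈ 0.92955, so ∠S ≈ 21.64°.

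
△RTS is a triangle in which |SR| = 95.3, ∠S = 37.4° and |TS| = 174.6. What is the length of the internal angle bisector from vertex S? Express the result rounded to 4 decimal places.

t_S ≈ 116.7913

By the law of cosines, |RT|² = |TS|² + |SR|² − 2·|TS|·|SR|·cos S = 13130, so |RT| ≈ 114.59.
The bisector from S has length 2·|TS|·|SR|·cos(∠S/2)/(|TS|+|SR|) ≈ 116.79.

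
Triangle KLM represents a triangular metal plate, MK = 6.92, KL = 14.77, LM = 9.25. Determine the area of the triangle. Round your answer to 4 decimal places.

23.9979

Semiperimeter s = (9.25 + 6.92 + 14.77)/2 = 15.47.
Heron's formula: area = √(15.47·6.22·8.55·0.7) ≈ 23.998.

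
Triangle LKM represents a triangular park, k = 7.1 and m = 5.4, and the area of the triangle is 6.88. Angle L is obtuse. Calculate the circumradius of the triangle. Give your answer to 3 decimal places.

From area = ½·k·m·sin L, we get sin L = 2·area/(k·m) ≈ 0.35889.
Taking the obtuse solution, ∠L ≈ 158.97°.
Law of cosines then gives l ≈ 12.294.
Circumradius = l/(2 sin L) ≈ 17.128.

R ≈ 17.128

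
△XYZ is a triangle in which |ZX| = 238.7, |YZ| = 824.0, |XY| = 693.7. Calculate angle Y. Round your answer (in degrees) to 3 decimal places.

By the law of cosines, cos Y = (|XY|² + |YZ|² − |ZX|²) / (2·|XY|·|YZ|) ≈ 0.96501, so ∠Y ≈ 15.20°.

15.201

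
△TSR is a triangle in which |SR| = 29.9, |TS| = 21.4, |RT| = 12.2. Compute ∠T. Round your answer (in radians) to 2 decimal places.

By the law of cosines, cos T = (|RT|² + |TS|² − |SR|²) / (2·|RT|·|TS|) ≈ -0.55004, so ∠T ≈ 2.153 rad.

∠T ≈ 2.15 rad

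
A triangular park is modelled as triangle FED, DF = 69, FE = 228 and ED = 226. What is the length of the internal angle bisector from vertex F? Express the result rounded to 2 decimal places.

t_F ≈ 81.38

By the law of cosines, cos F = (DF² + FE² − ED²) / (2·DF·FE) ≈ 0.18017, so ∠F ≈ 79.62°.
The bisector from F has length 2·DF·FE·cos(∠F/2)/(DF+FE) ≈ 81.38.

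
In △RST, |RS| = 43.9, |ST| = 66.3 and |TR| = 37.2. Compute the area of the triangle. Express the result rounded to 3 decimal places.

Semiperimeter s = (66.3 + 37.2 + 43.9)/2 = 73.7.
Heron's formula: area = √(73.7·7.4·36.5·29.8) ≈ 770.2.

770.201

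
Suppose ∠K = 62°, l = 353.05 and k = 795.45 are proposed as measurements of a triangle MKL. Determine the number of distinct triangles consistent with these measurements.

1

l·sin K = 353.05·sin(62°) ≈ 311.7.
Since k ≥ l, exactly one triangle exists.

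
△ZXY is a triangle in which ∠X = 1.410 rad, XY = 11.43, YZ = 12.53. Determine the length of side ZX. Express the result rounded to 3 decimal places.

7.280

Law of sines: sin Z = XY·sin X/YZ ≈ 0.90044.
Since YZ ≥ XY, only the acute value applies: ∠Z ≈ 1.121 rad.
Then ∠Y = π − ∠X − ∠Z ≈ 0.611 rad.
Law of sines gives ZX = YZ·sin Y/sin X ≈ 7.2802.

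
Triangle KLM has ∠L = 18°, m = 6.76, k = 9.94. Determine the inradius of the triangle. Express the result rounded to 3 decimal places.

By the law of cosines, l² = m² + k² − 2·m·k·cos L = 16.69, so l ≈ 4.0853.
Area = ½·m·k·sin L ≈ 10.382.
Semiperimeter s = (9.94+4.0853+6.76)/2 = 10.393.
Inradius = area/s = 10.382/10.393 ≈ 0.99898.

r ≈ 0.999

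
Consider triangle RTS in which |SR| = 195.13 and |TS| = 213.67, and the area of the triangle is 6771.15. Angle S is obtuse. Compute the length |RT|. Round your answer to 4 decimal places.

From area = ½·|TS|·|SR|·sin S, we get sin S = 2·area/(|TS|·|SR|) ≈ 0.32481.
Taking the obtuse solution, ∠S ≈ 2.8108 rad.
Law of cosines then gives |RT| ≈ 403.23.

403.2322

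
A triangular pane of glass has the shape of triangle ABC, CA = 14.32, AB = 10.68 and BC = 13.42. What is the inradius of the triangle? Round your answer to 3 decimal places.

Semiperimeter s = (13.42 + 14.32 + 10.68)/2 = 19.21.
Heron's formula: area = √(19.21·5.79·4.89·8.53) ≈ 68.113.
Inradius = area/s = 68.113/19.21 ≈ 3.5457.

r ≈ 3.546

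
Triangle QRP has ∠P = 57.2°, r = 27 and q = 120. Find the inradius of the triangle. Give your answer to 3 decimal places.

By the law of cosines, p² = q² + r² − 2·q·r·cos P = 11619, so p ≈ 107.79.
Area = ½·q·r·sin P ≈ 1361.7.
Semiperimeter s = (120+27+107.79)/2 = 127.4.
Inradius = area/s = 1361.7/127.4 ≈ 10.689.

10.689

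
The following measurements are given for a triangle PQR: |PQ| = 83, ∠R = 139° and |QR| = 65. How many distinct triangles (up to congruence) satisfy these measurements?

1

|QR|·sin R = 65·sin(139°) ≈ 42.64.
Since ∠R is not acute, a triangle exists only if |PQ| > |QR|; here |PQ| > |QR|, so there is exactly one triangle.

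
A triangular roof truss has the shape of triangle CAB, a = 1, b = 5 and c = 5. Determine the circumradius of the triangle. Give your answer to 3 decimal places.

R ≈ 2.513

By the law of cosines, cos C = (a² + b² − c²) / (2·a·b) ≈ 0.10000, so ∠C ≈ 84.26°.
Circumradius = c/(2 sin C) ≈ 2.5126.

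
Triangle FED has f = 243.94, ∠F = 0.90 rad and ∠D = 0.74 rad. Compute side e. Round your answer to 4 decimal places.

310.6699

The third angle is ∠E = π − ∠D − ∠F = 1.502 rad.
Law of sines: e = f·sin E/sin F ≈ 310.67.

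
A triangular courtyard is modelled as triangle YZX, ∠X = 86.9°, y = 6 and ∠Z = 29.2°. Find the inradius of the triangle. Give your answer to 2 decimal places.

1.23

The third angle is ∠Y = 180° − ∠Z − ∠X = 63.90°.
Law of sines: z = y·sin Z/sin Y ≈ 3.2595.
Law of sines: x = y·sin X/sin Y ≈ 6.6715.
Area = ½·y·z·sin X ≈ 9.7643.
Semiperimeter s = (6+3.2595+6.6715)/2 = 7.9655.
Inradius = area/s = 9.7643/7.9655 ≈ 1.2258.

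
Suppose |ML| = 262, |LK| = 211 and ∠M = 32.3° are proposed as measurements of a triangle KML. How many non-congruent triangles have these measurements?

2

|ML|·sin M = 262·sin(32.3°) ≈ 140.
Since |ML| sin M < |LK| < |ML| (140 < 211 < 262), two triangles exist.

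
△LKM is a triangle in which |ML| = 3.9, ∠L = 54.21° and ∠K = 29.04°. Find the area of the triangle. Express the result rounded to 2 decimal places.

The third angle is ∠M = 180° − ∠L − ∠K = 96.75°.
Law of sines: |KM| = |ML|·sin L/sin K ≈ 6.5171.
Law of sines: |LK| = |ML|·sin M/sin K ≈ 7.9786.
Area = ½·|ML|·|KM|·sin M ≈ 12.62.

12.62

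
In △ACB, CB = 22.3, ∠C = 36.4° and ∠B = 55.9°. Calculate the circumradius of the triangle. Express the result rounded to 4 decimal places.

The third angle is ∠A = 180° − ∠C − ∠B = 87.70°.
Law of sines: BA = CB·sin C/sin A ≈ 13.244.
Law of sines: AC = CB·sin B/sin A ≈ 18.481.
Circumradius = CB/(2 sin A) ≈ 11.159.

11.1590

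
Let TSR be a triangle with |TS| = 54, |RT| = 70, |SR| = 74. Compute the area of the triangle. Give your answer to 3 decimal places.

1797.185

Semiperimeter s = (74 + 70 + 54)/2 = 99.
Heron's formula: area = √(99·25·29·45) ≈ 1797.2.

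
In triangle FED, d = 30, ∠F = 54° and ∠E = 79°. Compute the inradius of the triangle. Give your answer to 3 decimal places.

The third angle is ∠D = 180° − ∠F − ∠E = 47.00°.
Law of sines: f = d·sin F/sin D ≈ 33.186.
Law of sines: e = d·sin E/sin D ≈ 40.266.
Area = ½·d·f·sin E ≈ 488.64.
Semiperimeter s = (33.186+40.266+30)/2 = 51.726.
Inradius = area/s = 488.64/51.726 ≈ 9.4467.

9.447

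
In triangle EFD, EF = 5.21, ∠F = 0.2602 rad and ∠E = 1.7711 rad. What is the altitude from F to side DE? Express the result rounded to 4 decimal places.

The third angle is ∠D = π − ∠E − ∠F = 1.1103 rad.
Law of sines: FD = EF·sin E/sin D ≈ 5.6996.
Law of sines: DE = EF·sin F/sin D ≈ 1.4963.
Area = ½·EF·FD·sin F ≈ 3.8198.
The altitude from F has length 2·area/DE ≈ 5.1058.

h_F ≈ 5.1058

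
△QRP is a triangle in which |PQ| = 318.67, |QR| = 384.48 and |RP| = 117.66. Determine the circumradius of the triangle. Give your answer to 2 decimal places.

By the law of cosines, cos Q = (|PQ|² + |QR|² − |RP|²) / (2·|PQ|·|QR|) ≈ 0.96118, so ∠Q ≈ 16.02°.
Circumradius = |RP|/(2 sin Q) ≈ 213.21.

213.21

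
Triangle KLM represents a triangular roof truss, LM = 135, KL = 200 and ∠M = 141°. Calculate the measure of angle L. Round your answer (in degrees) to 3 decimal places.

13.863

Law of sines: sin K = LM·sin M/KL ≈ 0.42479.
Since KL ≥ LM, only the acute value applies: ∠K ≈ 25.14°.
Then ∠L = 180° − ∠M − ∠K ≈ 13.86°.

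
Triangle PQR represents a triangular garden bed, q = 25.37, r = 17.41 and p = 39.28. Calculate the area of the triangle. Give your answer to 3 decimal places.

Semiperimeter s = (39.28 + 25.37 + 17.41)/2 = 41.03.
Heron's formula: area = √(41.03·1.75·15.66·23.62) ≈ 162.97.

area ≈ 162.969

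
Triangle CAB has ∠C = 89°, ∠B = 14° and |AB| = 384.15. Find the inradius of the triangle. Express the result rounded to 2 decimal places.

40.86

The third angle is ∠A = 180° − ∠B − ∠C = 77.00°.
Law of sines: |BC| = |AB|·sin A/sin C ≈ 374.36.
Law of sines: |CA| = |AB|·sin B/sin C ≈ 92.948.
Area = ½·|AB|·|BC|·sin B ≈ 17396.
Semiperimeter s = (384.15+374.36+92.948)/2 = 425.73.
Inradius = area/s = 17396/425.73 ≈ 40.86.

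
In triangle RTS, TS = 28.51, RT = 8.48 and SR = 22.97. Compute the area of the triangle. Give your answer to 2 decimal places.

Semiperimeter s = (28.51 + 22.97 + 8.48)/2 = 29.98.
Heron's formula: area = √(29.98·1.47·7.01·21.5) ≈ 81.499.

area ≈ 81.50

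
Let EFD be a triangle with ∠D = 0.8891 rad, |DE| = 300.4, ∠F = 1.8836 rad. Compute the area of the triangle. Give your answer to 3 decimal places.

The third angle is ∠E = π − ∠F − ∠D = 0.3689 rad.
Law of sines: |FD| = |DE|·sin E/sin F ≈ 113.84.
Law of sines: |EF| = |DE|·sin D/sin F ≈ 245.16.
Area = ½·|DE|·|FD|·sin D ≈ 13278.

area ≈ 13277.672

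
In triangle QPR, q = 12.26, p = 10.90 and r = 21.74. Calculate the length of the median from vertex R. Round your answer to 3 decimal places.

Median from R: ½√(2·q² + 2·p² − r²) ≈ 4.0499.

4.050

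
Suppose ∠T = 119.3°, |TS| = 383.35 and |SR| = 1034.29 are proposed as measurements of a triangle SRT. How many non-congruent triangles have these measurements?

|TS|·sin T = 383.35·sin(119.3°) ≈ 334.3.
Since ∠T is not acute, a triangle exists only if |SR| > |TS|; here |SR| > |TS|, so there is exactly one triangle.

1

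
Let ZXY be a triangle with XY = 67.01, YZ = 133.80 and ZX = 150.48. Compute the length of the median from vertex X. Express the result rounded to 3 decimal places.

95.350

Median from X: ½√(2·ZX² + 2·XY² − YZ²) ≈ 95.35.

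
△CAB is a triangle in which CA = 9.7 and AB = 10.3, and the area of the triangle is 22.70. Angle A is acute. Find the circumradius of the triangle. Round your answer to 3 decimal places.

R ≈ 5.182

From area = ½·CA·AB·sin A, we get sin A = 2·area/(CA·AB) ≈ 0.45441.
Taking the acute solution, ∠A ≈ 0.472 rad.
Law of cosines then gives BC ≈ 4.7097.
Circumradius = BC/(2 sin A) ≈ 5.1823.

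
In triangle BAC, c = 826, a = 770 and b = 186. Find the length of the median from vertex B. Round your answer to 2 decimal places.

m_B ≈ 793.06

Median from B: ½√(2·a² + 2·c² − b²) ≈ 793.06.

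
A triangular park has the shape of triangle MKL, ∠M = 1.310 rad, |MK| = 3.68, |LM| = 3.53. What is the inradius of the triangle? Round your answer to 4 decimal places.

By the law of cosines, |KL|² = |LM|² + |MK|² − 2·|LM|·|MK|·cos M = 19.304, so |KL| ≈ 4.3936.
Area = ½·|LM|·|MK|·sin M ≈ 6.2756.
Semiperimeter s = (4.3936+3.53+3.68)/2 = 5.8018.
Inradius = area/s = 6.2756/5.8018 ≈ 1.0817.

r ≈ 1.0817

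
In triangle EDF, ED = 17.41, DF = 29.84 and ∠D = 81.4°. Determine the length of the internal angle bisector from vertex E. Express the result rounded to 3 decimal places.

By the law of cosines, FE² = ED² + DF² − 2·ED·DF·cos D = 1038.2, so FE ≈ 32.221.
Law of cosines again: cos E = (FE² + ED² − DF²)/(2·FE·ED) ≈ 0.40185, so ∠E ≈ 66.31°.
The bisector from E has length 2·FE·ED·cos(∠E/2)/(FE+ED) ≈ 18.926.

t_E ≈ 18.926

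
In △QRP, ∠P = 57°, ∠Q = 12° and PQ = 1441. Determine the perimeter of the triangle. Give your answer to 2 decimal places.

The third angle is ∠R = 180° − ∠P − ∠Q = 111.00°.
Law of sines: RP = PQ·sin Q/sin R ≈ 320.92.
Law of sines: QR = PQ·sin P/sin R ≈ 1294.5.
Semiperimeter s = (320.92+1441+1294.5)/2 = 1528.2.
Perimeter = 320.92 + 1441 + 1294.5 = 3056.4.

3056.42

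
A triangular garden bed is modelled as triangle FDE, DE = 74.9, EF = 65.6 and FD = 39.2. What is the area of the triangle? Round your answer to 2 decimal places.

Semiperimeter s = (74.9 + 65.6 + 39.2)/2 = 89.85.
Heron's formula: area = √(89.85·14.95·24.25·50.65) ≈ 1284.5.

1284.47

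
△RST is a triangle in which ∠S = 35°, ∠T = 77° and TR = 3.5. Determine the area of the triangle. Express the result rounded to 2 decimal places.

The third angle is ∠R = 180° − ∠S − ∠T = 68.00°.
Law of sines: ST = TR·sin R/sin S ≈ 5.6577.
Law of sines: RS = TR·sin T/sin S ≈ 5.9457.
Area = ½·TR·ST·sin T ≈ 9.6473.

area ≈ 9.65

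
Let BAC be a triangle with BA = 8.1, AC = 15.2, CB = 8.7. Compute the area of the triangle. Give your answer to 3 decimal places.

Semiperimeter s = (15.2 + 8.7 + 8.1)/2 = 16.
Heron's formula: area = √(16·0.8·7.3·7.9) ≈ 27.169.

area ≈ 27.169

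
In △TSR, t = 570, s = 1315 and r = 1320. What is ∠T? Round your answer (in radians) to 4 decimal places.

By the law of cosines, cos T = (s² + r² − t²) / (2·s·r) ≈ 0.90642, so ∠T ≈ 0.4361 rad.

∠T ≈ 0.4361 rad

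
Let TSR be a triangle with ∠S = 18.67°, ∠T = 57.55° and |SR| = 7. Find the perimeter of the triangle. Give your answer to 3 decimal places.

The third angle is ∠R = 180° − ∠T − ∠S = 103.78°.
Law of sines: |RT| = |SR|·sin S/sin T ≈ 2.6554.
Law of sines: |TS| = |SR|·sin R/sin T ≈ 8.0565.
Semiperimeter s = (7+2.6554+8.0565)/2 = 8.8559.
Perimeter = 7 + 2.6554 + 8.0565 = 17.712.

17.712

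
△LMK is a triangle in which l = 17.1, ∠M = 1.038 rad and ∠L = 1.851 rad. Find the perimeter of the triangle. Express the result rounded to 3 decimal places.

perimeter ≈ 36.875

The third angle is ∠K = π − ∠L − ∠M = 0.253 rad.
Law of sines: m = l·sin M/sin L ≈ 15.328.
Law of sines: k = l·sin K/sin L ≈ 4.447.
Semiperimeter s = (17.1+15.328+4.447)/2 = 18.437.
Perimeter = 17.1 + 15.328 + 4.447 = 36.875.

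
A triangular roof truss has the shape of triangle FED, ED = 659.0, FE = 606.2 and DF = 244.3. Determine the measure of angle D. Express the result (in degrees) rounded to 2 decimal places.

By the law of cosines, cos D = (ED² + DF² − FE²) / (2·ED·DF) ≈ 0.39283, so ∠D ≈ 66.87°.

∠D ≈ 66.87°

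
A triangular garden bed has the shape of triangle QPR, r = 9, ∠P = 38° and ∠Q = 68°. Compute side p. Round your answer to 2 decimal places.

5.76

The third angle is ∠R = 180° − ∠Q − ∠P = 74.00°.
Law of sines: p = r·sin P/sin R ≈ 5.7643.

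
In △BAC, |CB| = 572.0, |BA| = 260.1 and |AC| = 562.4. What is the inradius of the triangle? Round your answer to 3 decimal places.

Semiperimeter s = (562.4 + 572 + 260.1)/2 = 697.25.
Heron's formula: area = √(697.25·134.85·125.25·437.15) ≈ 71750.
Inradius = area/s = 71750/697.25 ≈ 102.9.

r ≈ 102.905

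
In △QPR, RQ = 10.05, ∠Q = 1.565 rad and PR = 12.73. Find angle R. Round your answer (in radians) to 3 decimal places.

0.667

Law of sines: sin P = RQ·sin Q/PR ≈ 0.78946.
Since PR ≥ RQ, only the acute value applies: ∠P ≈ 0.910 rad.
Then ∠R = π − ∠Q − ∠P ≈ 0.667 rad.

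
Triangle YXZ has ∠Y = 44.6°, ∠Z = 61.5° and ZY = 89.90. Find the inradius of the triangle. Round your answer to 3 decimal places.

The third angle is ∠X = 180° − ∠Z − ∠Y = 73.90°.
Law of sines: XZ = ZY·sin Y/sin X ≈ 65.7.
Law of sines: YX = ZY·sin Z/sin X ≈ 82.231.
Area = ½·ZY·XZ·sin Z ≈ 2595.4.
Semiperimeter s = (65.7+89.9+82.231)/2 = 118.92.
Inradius = area/s = 2595.4/118.92 ≈ 21.825.

21.825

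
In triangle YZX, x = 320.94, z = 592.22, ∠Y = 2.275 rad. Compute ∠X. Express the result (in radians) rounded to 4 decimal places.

0.2967

By the law of cosines, y² = z² + x² − 2·z·x·cos Y = 6.9984e+05, so y ≈ 836.56.
Law of cosines again: cos X = (y² + z² − x²)/(2·y·z) ≈ 0.95630, so ∠X ≈ 0.297 rad.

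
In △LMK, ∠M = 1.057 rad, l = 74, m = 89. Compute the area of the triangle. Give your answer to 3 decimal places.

3149.846

Law of sines: sin L = l·sin M/m ≈ 0.72411.
Since m ≥ l, only the acute value applies: ∠L ≈ 0.810 rad.
Then ∠K = π − ∠M − ∠L ≈ 1.275 rad.
Law of sines gives k = m·sin K/sin M ≈ 97.752.
Area = ½·m·l·sin K ≈ 3149.8.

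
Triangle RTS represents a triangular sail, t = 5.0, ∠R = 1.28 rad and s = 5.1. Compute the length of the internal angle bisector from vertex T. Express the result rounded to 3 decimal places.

By the law of cosines, r² = t² + s² − 2·t·s·cos R = 36.388, so r ≈ 6.0322.
Law of cosines again: cos T = (s² + r² − t²)/(2·s·r) ≈ 0.60781, so ∠T ≈ 0.917 rad.
The bisector from T has length 2·s·r·cos(∠T/2)/(s+r) ≈ 4.9556.

4.956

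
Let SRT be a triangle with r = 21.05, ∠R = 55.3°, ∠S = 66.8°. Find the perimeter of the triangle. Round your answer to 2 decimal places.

perimeter ≈ 66.27

The third angle is ∠T = 180° − ∠S − ∠R = 57.90°.
Law of sines: s = r·sin S/sin R ≈ 23.533.
Law of sines: t = r·sin T/sin R ≈ 21.69.
Semiperimeter p = (23.533+21.05+21.69)/2 = 33.136.
Perimeter = 23.533 + 21.05 + 21.69 = 66.273.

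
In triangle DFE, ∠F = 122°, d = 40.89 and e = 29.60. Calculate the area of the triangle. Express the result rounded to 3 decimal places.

513.215

Area = ½·e·d·sin F ≈ 513.21.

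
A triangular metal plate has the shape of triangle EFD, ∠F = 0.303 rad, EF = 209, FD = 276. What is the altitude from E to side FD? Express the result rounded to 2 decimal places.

By the law of cosines, DE² = EF² + FD² − 2·EF·FD·cos F = 9744.5, so DE ≈ 98.714.
Area = ½·EF·FD·sin F ≈ 8606.
The altitude from E has length 2·area/FD ≈ 62.362.

62.36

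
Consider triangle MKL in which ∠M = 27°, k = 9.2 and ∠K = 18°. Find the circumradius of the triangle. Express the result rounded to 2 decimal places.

The third angle is ∠L = 180° − ∠M − ∠K = 135.00°.
Law of sines: m = k·sin M/sin K ≈ 13.516.
Law of sines: l = k·sin L/sin K ≈ 21.052.
Circumradius = k/(2 sin K) ≈ 14.886.

R ≈ 14.89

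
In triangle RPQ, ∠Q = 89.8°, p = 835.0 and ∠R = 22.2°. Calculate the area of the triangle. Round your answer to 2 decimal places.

142063.75

The third angle is ∠P = 180° − ∠Q − ∠R = 68.00°.
Law of sines: r = p·sin R/sin P ≈ 340.27.
Law of sines: q = p·sin Q/sin P ≈ 900.57.
Area = ½·p·r·sin Q ≈ 1.4206e+05.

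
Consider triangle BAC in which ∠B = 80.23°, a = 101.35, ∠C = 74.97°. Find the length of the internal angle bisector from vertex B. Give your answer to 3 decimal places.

t_B ≈ 108.077

The third angle is ∠A = 180° − ∠C − ∠B = 24.80°.
Law of sines: b = a·sin B/sin A ≈ 238.12.
Law of sines: c = a·sin C/sin A ≈ 233.36.
The bisector from B has length 2·a·c·cos(∠B/2)/(a+c) ≈ 108.08.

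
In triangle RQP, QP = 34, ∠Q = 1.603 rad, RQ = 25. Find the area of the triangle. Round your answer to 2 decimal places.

Area = ½·RQ·QP·sin Q ≈ 424.78.

424.78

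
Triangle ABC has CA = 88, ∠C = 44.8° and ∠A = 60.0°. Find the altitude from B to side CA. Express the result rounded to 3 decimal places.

h_B ≈ 55.543

The third angle is ∠B = 180° − ∠C − ∠A = 75.20°.
Law of sines: BC = CA·sin A/sin B ≈ 78.825.
Law of sines: AB = CA·sin C/sin B ≈ 64.136.
Area = ½·CA·BC·sin C ≈ 2443.9.
The altitude from B has length 2·area/CA ≈ 55.543.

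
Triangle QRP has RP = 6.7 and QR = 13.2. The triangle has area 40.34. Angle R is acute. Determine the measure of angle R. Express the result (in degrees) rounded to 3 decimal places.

From area = ½·QR·RP·sin R, we get sin R = 2·area/(QR·RP) ≈ 0.91226.
Taking the acute solution, ∠R ≈ 65.82°.

∠R ≈ 65.819°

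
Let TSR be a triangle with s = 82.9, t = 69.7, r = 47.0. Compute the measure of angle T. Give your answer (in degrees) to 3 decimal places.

By the law of cosines, cos T = (s² + r² − t²) / (2·s·r) ≈ 0.54197, so ∠T ≈ 57.18°.

57.182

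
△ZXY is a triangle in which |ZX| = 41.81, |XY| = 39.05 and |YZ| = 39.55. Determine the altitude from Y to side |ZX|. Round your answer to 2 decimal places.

Semiperimeter s = (39.05 + 39.55 + 41.81)/2 = 60.205.
Heron's formula: area = √(60.205·21.155·20.655·18.395) ≈ 695.64.
The altitude from Y has length 2·area/|ZX| ≈ 33.276.

h_Y ≈ 33.28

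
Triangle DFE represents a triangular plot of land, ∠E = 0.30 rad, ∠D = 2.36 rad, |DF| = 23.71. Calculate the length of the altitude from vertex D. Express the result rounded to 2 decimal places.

The third angle is ∠F = π − ∠E − ∠D = 0.482 rad.
Law of sines: |FE| = |DF|·sin D/sin E ≈ 56.516.
Law of sines: |ED| = |DF|·sin F/sin E ≈ 37.162.
Area = ½·|DF|·|FE|·sin F ≈ 310.34.
The altitude from D has length 2·area/|FE| ≈ 10.982.

10.98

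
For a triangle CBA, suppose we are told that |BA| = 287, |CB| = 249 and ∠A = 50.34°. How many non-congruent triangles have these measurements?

|BA|·sin A = 287·sin(50.34°) ≈ 220.9.
Since |BA| sin A < |CB| < |BA| (220.9 < 249 < 287), two triangles exist.

2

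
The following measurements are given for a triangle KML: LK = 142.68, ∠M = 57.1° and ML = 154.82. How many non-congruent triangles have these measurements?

2

ML·sin M = 154.82·sin(57.1°) ≈ 130.
Since ML sin M < LK < ML (130 < 142.68 < 154.82), two triangles exist.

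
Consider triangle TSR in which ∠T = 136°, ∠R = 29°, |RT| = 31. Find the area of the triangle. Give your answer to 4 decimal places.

area ≈ 625.2298

The third angle is ∠S = 180° − ∠R − ∠T = 15.00°.
Law of sines: |SR| = |RT|·sin T/sin S ≈ 83.203.
Law of sines: |TS| = |RT|·sin R/sin S ≈ 58.068.
Area = ½·|RT|·|SR|·sin R ≈ 625.23.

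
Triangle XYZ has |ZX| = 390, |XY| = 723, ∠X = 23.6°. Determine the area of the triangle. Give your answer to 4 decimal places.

Area = ½·|ZX|·|XY|·sin X ≈ 56443.

area ≈ 56443.2084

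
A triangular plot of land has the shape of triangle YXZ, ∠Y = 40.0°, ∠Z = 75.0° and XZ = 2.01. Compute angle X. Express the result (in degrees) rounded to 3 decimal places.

∠X ≈ 65.000°

The third angle is ∠X = 180° − ∠Z − ∠Y = 65.00°.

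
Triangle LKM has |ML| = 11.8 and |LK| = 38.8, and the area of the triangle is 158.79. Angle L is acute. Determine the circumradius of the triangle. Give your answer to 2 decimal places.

R ≈ 22.62

From area = ½·|ML|·|LK|·sin L, we get sin L = 2·area/(|ML|·|LK|) ≈ 0.69365.
Taking the acute solution, ∠L ≈ 43.92°.
Law of cosines then gives |KM| ≈ 31.386.
Circumradius = |KM|/(2 sin L) ≈ 22.624.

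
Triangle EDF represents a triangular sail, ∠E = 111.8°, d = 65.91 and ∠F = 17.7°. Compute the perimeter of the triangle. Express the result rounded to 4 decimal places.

The third angle is ∠D = 180° − ∠F − ∠E = 50.50°.
Law of sines: e = d·sin E/sin D ≈ 79.309.
Law of sines: f = d·sin F/sin D ≈ 25.97.
Semiperimeter s = (79.309+65.91+25.97)/2 = 85.594.
Perimeter = 79.309 + 65.91 + 25.97 = 171.19.

perimeter ≈ 171.1883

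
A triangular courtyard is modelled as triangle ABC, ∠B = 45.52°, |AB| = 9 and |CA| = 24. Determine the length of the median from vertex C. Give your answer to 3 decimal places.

Law of sines: sin C = |AB|·sin B/|CA| ≈ 0.26756.
Since |CA| ≥ |AB|, only the acute value applies: ∠C ≈ 15.52°.
Then ∠A = 180° − ∠B − ∠C ≈ 118.96°.
Law of sines gives |BC| = |CA|·sin A/sin B ≈ 29.431.
Median from C: ½√(2·|BC|² + 2·|CA|² − |AB|²) ≈ 26.473.

m_C ≈ 26.473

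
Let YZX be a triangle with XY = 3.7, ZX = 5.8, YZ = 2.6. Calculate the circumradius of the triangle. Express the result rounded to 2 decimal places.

By the law of cosines, cos Y = (XY² + YZ² − ZX²) / (2·XY·YZ) ≈ -0.68555, so ∠Y ≈ 133.28°.
Circumradius = ZX/(2 sin Y) ≈ 3.9834.

R ≈ 3.98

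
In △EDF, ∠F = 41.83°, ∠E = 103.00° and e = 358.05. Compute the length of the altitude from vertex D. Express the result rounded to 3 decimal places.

The third angle is ∠D = 180° − ∠F − ∠E = 35.17°.
Law of sines: d = e·sin D/sin E ≈ 211.66.
Law of sines: f = e·sin F/sin E ≈ 245.07.
Area = ½·e·d·sin F ≈ 25272.
The altitude from D has length 2·area/d ≈ 238.79.

238.792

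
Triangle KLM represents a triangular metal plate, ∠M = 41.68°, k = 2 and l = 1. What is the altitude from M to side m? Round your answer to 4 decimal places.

h_M ≈ 0.9375

By the law of cosines, m² = k² + l² − 2·k·l·cos M = 2.0125, so m ≈ 1.4186.
Area = ½·k·l·sin M ≈ 0.66497.
The altitude from M has length 2·area/m ≈ 0.93748.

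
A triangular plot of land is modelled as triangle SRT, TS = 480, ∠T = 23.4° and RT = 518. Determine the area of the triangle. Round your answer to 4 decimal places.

area ≈ 49373.4258

Area = ½·RT·TS·sin T ≈ 49373.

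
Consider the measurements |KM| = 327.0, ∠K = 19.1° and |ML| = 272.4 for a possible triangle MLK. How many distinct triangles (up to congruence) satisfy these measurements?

|KM|·sin K = 327.0·sin(19.1°) ≈ 107.
Since |KM| sin K < |ML| < |KM| (107 < 272.4 < 327.0), two triangles exist.

2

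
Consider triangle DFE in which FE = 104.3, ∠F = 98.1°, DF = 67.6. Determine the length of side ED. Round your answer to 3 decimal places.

132.042

By the law of cosines, ED² = DF² + FE² − 2·DF·FE·cos F = 17435, so ED ≈ 132.04.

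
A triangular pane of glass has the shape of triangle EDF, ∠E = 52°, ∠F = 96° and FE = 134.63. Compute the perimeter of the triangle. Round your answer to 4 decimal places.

The third angle is ∠D = 180° − ∠F − ∠E = 32.00°.
Law of sines: DF = FE·sin E/sin D ≈ 200.2.
Law of sines: ED = FE·sin F/sin D ≈ 252.67.
Semiperimeter s = (200.2+134.63+252.67)/2 = 293.75.
Perimeter = 200.2 + 134.63 + 252.67 = 587.5.

587.4959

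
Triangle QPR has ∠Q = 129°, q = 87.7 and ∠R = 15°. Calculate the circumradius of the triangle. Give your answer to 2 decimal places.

The third angle is ∠P = 180° − ∠R − ∠Q = 36.00°.
Law of sines: p = q·sin P/sin Q ≈ 66.331.
Law of sines: r = q·sin R/sin Q ≈ 29.207.
Circumradius = q/(2 sin Q) ≈ 56.424.

56.42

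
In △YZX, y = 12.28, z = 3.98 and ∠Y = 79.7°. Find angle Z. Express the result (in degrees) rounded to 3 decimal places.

Law of sines: sin Z = z·sin Y/y ≈ 0.31888.
Since y ≥ z, only the acute value applies: ∠Z ≈ 18.60°.
Then ∠X = 180° − ∠Y − ∠Z ≈ 81.70°.

∠Z ≈ 18.595°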